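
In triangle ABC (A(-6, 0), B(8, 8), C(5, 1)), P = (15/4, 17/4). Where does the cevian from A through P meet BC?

(7, 17/3)

Barycentric coordinates of P with respect to ABC: (1/4, 1/2, 1/4).
On side BC the A-coordinate is zero; dropping P's A-weight 1/4 and renormalizing the remaining 1/2 : 1/4 gives weights 2/3, 1/3 on B, C.
Q = (2/3)·(8, 8) + (1/3)·(5, 1) = (7, 17/3).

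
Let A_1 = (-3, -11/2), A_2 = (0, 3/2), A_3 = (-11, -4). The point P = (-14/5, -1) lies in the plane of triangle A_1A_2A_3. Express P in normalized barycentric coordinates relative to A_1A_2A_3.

(1/5, 3/5, 1/5)

Signed area of the reference triangle: [A_1A_2A_3] = ½·((-3)·(3/2−(-4)) + 0·(-4−(-11/2)) + (-11)·(-11/2−(3/2))) = ½·(-33/2 + 0 + 77) = 121/4.
[PA_2A_3] = ½·((-14/5)·(3/2−(-4)) + 0·(-4−(-1)) + (-11)·(-1−(3/2))) = ½·(-77/5 + 0 + 55/2) = 121/20, so the A_1-coordinate is (121/20)/(121/4) = 1/5.
[A_1PA_3] = ½·((-3)·(-1−(-4)) + (-14/5)·(-4−(-11/2)) + (-11)·(-11/2−(-1))) = ½·(-9 − 21/5 + 99/2) = 363/20, so the A_2-coordinate is 3/5.
[A_1A_2P] = ½·((-3)·(3/2−(-1)) + 0·(-1−(-11/2)) + (-14/5)·(-11/2−(3/2))) = ½·(-15/2 + 0 + 98/5) = 121/20, so the A_3-coordinate is 1/5.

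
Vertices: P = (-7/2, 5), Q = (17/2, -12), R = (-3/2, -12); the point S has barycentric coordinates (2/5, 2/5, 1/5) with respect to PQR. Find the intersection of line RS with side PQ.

Line RS meets PQ where the R-coordinate vanishes; zeroing S's R-weight and renormalizing leaves P, Q-weights 2/5 : 2/5 → (1/2, 1/2).
So T = (1/2)·P + (1/2)·Q = (5/2, -7/2).

(5/2, -7/2)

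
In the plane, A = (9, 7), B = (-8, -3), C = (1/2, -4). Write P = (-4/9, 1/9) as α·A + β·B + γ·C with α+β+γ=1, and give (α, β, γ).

(1/3, 4/9, 2/9)

Signed area of the reference triangle: [ABC] = ½·(9·(-3−(-4)) + (-8)·(-4−7) + (1/2)·(7−(-3))) = ½·(9 + 88 + 5) = 51.
[PBC] = ½·((-4/9)·(-3−(-4)) + (-8)·(-4−(1/9)) + (1/2)·(1/9−(-3))) = ½·(-4/9 + 296/9 + 14/9) = 17, so the A-coordinate is 17/51 = 1/3.
[APC] = ½·(9·(1/9−(-4)) + (-4/9)·(-4−7) + (1/2)·(7−(1/9))) = ½·(37 + 44/9 + 31/9) = 68/3, so the B-coordinate is 4/9.
[ABP] = ½·(9·(-3−(1/9)) + (-8)·(1/9−7) + (-4/9)·(7−(-3))) = ½·(-28 + 496/9 − 40/9) = 34/3, so the C-coordinate is 2/9.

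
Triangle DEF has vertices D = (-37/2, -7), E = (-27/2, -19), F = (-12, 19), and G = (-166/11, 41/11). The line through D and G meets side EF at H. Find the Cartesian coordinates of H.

(-49/4, 38/3)

Barycentric coordinates of G with respect to DEF: (5/11, 1/11, 5/11).
On side EF the D-coordinate is zero; dropping G's D-weight 5/11 and renormalizing the remaining 1/11 : 5/11 gives weights 1/6, 5/6 on E, F.
H = (1/6)·(-27/2, -19) + (5/6)·(-12, 19) = (-49/4, 38/3).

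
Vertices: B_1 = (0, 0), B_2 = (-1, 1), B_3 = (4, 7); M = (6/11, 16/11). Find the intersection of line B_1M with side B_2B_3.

(3/2, 4)

Barycentric coordinates of M with respect to B_1B_2B_3: (7/11, 2/11, 2/11).
On side B_2B_3 the B_1-coordinate is zero; dropping M's B_1-weight 7/11 and renormalizing the remaining 2/11 : 2/11 gives weights 1/2, 1/2 on B_2, B_3.
N = (1/2)·(-1, 1) + (1/2)·(4, 7) = (3/2, 4).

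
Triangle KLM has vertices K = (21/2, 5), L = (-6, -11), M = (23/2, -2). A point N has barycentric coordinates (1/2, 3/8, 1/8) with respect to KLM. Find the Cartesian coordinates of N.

(71/16, -15/8)

N = (1/2)·K + (3/8)·L + (1/8)·M.
x-coordinate: (1/2)·(21/2) + (3/8)·(-6) + (1/8)·(23/2) = 71/16.
y-coordinate: (1/2)·5 + (3/8)·(-11) + (1/8)·(-2) = -15/8.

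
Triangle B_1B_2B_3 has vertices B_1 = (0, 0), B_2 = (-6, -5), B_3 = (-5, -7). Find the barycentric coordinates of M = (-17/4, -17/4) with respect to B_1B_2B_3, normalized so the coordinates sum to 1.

Signed area of the reference triangle: [B_1B_2B_3] = ½·(0·(-5−(-7)) + (-6)·(-7−0) + (-5)·(0−(-5))) = ½·(0 + 42 − 25) = 17/2.
[MB_2B_3] = ½·((-17/4)·(-5−(-7)) + (-6)·(-7−(-17/4)) + (-5)·(-17/4−(-5))) = ½·(-17/2 + 33/2 − 15/4) = 17/8, so the B_1-coordinate is (17/8)/(17/2) = 1/4.
[B_1MB_3] = ½·(0·(-17/4−(-7)) + (-17/4)·(-7−0) + (-5)·(0−(-17/4))) = ½·(0 + 119/4 − 85/4) = 17/4, so the B_2-coordinate is 1/2.
[B_1B_2M] = ½·(0·(-5−(-17/4)) + (-6)·(-17/4−0) + (-17/4)·(0−(-5))) = ½·(0 + 51/2 − 85/4) = 17/8, so the B_3-coordinate is 1/4.
Check: 1/4 + 1/2 + 1/4 = 1.

(1/4, 1/2, 1/4)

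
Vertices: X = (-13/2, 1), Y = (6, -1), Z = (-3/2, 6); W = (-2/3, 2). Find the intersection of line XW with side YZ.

Barycentric coordinates of W with respect to XYZ: (1/3, 1/3, 1/3).
On side YZ the X-coordinate is zero; dropping W's X-weight 1/3 and renormalizing the remaining 1/3 : 1/3 gives weights 1/2, 1/2 on Y, Z.
V = (1/2)·(6, -1) + (1/2)·(-3/2, 6) = (9/4, 5/2).

(9/4, 5/2)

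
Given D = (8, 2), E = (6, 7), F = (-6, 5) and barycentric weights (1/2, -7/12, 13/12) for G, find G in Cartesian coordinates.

G = (1/2)·D + (-7/12)·E + (13/12)·F.
x-coordinate: (1/2)·8 + (-7/12)·6 + (13/12)·(-6) = -6.
y-coordinate: (1/2)·2 + (-7/12)·7 + (13/12)·5 = 7/3.

(-6, 7/3)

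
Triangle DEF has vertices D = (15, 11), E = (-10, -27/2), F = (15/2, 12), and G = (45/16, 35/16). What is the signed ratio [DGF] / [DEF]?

[DEF] = ½·(15·(-27/2−12) + (-10)·(12−11) + (15/2)·(11−(-27/2))) = ½·(-765/2 − 10 + 735/4) = -835/8.
[DGF] = ½·(15·(35/16−12) + (45/16)·(12−11) + (15/2)·(11−(35/16))) = ½·(-2355/16 + 45/16 + 2115/32) = -2505/64, so the ratio is (-2505/64)/(-835/8) = 3/8.

3/8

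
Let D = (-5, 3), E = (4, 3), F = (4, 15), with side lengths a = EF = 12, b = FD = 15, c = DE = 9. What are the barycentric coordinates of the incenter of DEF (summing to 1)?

(1/3, 5/12, 1/4)

The incenter has barycentric coordinates proportional to the opposite side lengths: (12 : 15 : 9).
Normalizing by 12+15+9 = 36 gives (1/3, 5/12, 1/4).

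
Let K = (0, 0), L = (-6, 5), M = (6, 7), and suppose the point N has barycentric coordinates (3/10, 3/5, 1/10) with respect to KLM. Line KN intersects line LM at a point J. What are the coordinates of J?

(-30/7, 37/7)

Line KN meets LM where the K-coordinate vanishes; zeroing N's K-weight and renormalizing leaves L, M-weights 3/5 : 1/10 → (6/7, 1/7).
So J = (6/7)·L + (1/7)·M = (-30/7, 37/7).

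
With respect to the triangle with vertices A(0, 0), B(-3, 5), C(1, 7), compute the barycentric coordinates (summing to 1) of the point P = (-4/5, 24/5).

Signed area of the reference triangle: [ABC] = ½·(0·(5−7) + (-3)·(7−0) + 1·(0−5)) = ½·(0 − 21 − 5) = -13.
[PBC] = ½·((-4/5)·(5−7) + (-3)·(7−(24/5)) + 1·(24/5−5)) = ½·(8/5 − 33/5 − 1/5) = -13/5, so the A-coordinate is (-13/5)/(-13) = 1/5.
[APC] = ½·(0·(24/5−7) + (-4/5)·(7−0) + 1·(0−(24/5))) = ½·(0 − 28/5 − 24/5) = -26/5, so the B-coordinate is 2/5.
[ABP] = ½·(0·(5−(24/5)) + (-3)·(24/5−0) + (-4/5)·(0−5)) = ½·(0 − 72/5 + 4) = -26/5, so the C-coordinate is 2/5.

(1/5, 2/5, 2/5)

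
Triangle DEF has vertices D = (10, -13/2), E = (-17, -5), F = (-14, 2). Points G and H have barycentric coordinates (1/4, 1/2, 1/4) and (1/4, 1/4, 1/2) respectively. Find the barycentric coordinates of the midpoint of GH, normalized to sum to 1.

Since both coordinate triples sum to 1, the midpoint's barycentrics are the componentwise average.
(1/4+1/4)/2 = 1/4; similarly 3/8 and 3/8.

(1/4, 3/8, 3/8)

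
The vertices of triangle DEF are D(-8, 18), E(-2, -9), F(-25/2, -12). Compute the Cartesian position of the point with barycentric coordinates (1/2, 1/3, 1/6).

(-27/4, 4)

G = (1/2)·D + (1/3)·E + (1/6)·F.
x-coordinate: (1/2)·(-8) + (1/3)·(-2) + (1/6)·(-25/2) = -27/4.
y-coordinate: (1/2)·18 + (1/3)·(-9) + (1/6)·(-12) = 4.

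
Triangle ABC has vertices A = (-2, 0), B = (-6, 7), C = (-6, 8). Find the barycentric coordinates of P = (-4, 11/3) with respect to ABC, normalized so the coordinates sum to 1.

Signed area of the reference triangle: [ABC] = ½·((-2)·(7−8) + (-6)·(8−0) + (-6)·(0−7)) = ½·(2 − 48 + 42) = -2.
[PBC] = ½·((-4)·(7−8) + (-6)·(8−(11/3)) + (-6)·(11/3−7)) = ½·(4 − 26 + 20) = -1, so the A-coordinate is (-1)/(-2) = 1/2.
[APC] = ½·((-2)·(11/3−8) + (-4)·(8−0) + (-6)·(0−(11/3))) = ½·(26/3 − 32 + 22) = -2/3, so the B-coordinate is 1/3.
[ABP] = ½·((-2)·(7−(11/3)) + (-6)·(11/3−0) + (-4)·(0−7)) = ½·(-20/3 − 22 + 28) = -1/3, so the C-coordinate is 1/6.
Check: 1/2 + 1/3 + 1/6 = 1.

(1/2, 1/3, 1/6)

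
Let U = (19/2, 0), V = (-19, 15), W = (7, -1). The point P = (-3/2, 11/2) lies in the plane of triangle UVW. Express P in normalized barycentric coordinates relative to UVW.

Signed area of the reference triangle: [UVW] = ½·((19/2)·(15−(-1)) + (-19)·(-1−0) + 7·(0−15)) = ½·(152 + 19 − 105) = 33.
[PVW] = ½·((-3/2)·(15−(-1)) + (-19)·(-1−(11/2)) + 7·(11/2−15)) = ½·(-24 + 247/2 − 133/2) = 33/2, so the U-coordinate is (33/2)/33 = 1/2.
[UPW] = ½·((19/2)·(11/2−(-1)) + (-3/2)·(-1−0) + 7·(0−(11/2))) = ½·(247/4 + 3/2 − 77/2) = 99/8, so the V-coordinate is 3/8.
[UVP] = ½·((19/2)·(15−(11/2)) + (-19)·(11/2−0) + (-3/2)·(0−15)) = ½·(361/4 − 209/2 + 45/2) = 33/8, so the W-coordinate is 1/8.

(1/2, 3/8, 1/8)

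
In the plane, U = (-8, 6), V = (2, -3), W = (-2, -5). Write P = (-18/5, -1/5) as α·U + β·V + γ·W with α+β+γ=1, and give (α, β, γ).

Signed area of the reference triangle: [UVW] = ½·((-8)·(-3−(-5)) + 2·(-5−6) + (-2)·(6−(-3))) = ½·(-16 − 22 − 18) = -28.
[PVW] = ½·((-18/5)·(-3−(-5)) + 2·(-5−(-1/5)) + (-2)·(-1/5−(-3))) = ½·(-36/5 − 48/5 − 28/5) = -56/5, so the U-coordinate is (-56/5)/(-28) = 2/5.
[UPW] = ½·((-8)·(-1/5−(-5)) + (-18/5)·(-5−6) + (-2)·(6−(-1/5))) = ½·(-192/5 + 198/5 − 62/5) = -28/5, so the V-coordinate is 1/5.
[UVP] = ½·((-8)·(-3−(-1/5)) + 2·(-1/5−6) + (-18/5)·(6−(-3))) = ½·(112/5 − 62/5 − 162/5) = -56/5, so the W-coordinate is 2/5.
Check: 2/5 + 1/5 + 2/5 = 1.

(2/5, 1/5, 2/5)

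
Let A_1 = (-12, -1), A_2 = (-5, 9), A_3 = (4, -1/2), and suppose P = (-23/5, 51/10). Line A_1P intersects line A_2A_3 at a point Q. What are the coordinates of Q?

Barycentric coordinates of P with respect to A_1A_2A_3: (1/5, 3/5, 1/5).
On side A_2A_3 the A_1-coordinate is zero; dropping P's A_1-weight 1/5 and renormalizing the remaining 3/5 : 1/5 gives weights 3/4, 1/4 on A_2, A_3.
Q = (3/4)·(-5, 9) + (1/4)·(4, -1/2) = (-11/4, 53/8).

(-11/4, 53/8)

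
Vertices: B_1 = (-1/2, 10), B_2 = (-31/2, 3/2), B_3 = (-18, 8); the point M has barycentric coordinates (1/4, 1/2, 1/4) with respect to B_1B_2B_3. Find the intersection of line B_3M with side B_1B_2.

Line B_3M meets B_1B_2 where the B_3-coordinate vanishes; zeroing M's B_3-weight and renormalizing leaves B_1, B_2-weights 1/4 : 1/2 → (1/3, 2/3).
So N = (1/3)·B_1 + (2/3)·B_2 = (-21/2, 13/3).

(-21/2, 13/3)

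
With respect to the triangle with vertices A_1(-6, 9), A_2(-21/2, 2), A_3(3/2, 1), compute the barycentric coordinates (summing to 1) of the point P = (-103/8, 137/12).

(5/4, 5/12, -2/3)

Signed area of the reference triangle: [A_1A_2A_3] = ½·((-6)·(2−1) + (-21/2)·(1−9) + (3/2)·(9−2)) = ½·(-6 + 84 + 21/2) = 177/4.
[PA_2A_3] = ½·((-103/8)·(2−1) + (-21/2)·(1−(137/12)) + (3/2)·(137/12−2)) = ½·(-103/8 + 875/8 + 113/8) = 885/16, so the A_1-coordinate is (885/16)/(177/4) = 5/4.
[A_1PA_3] = ½·((-6)·(137/12−1) + (-103/8)·(1−9) + (3/2)·(9−(137/12))) = ½·(-125/2 + 103 − 29/8) = 295/16, so the A_2-coordinate is 5/12.
[A_1A_2P] = ½·((-6)·(2−(137/12)) + (-21/2)·(137/12−9) + (-103/8)·(9−2)) = ½·(113/2 − 203/8 − 721/8) = -59/2, so the A_3-coordinate is -2/3.
Check: 5/4 + 5/12 − 2/3 = 1.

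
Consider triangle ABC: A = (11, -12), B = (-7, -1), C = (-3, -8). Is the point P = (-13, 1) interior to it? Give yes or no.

Barycentric coordinates of P: (-17/41, 43/41, 15/41).
The three coordinates are negative, positive, positive; a point is interior exactly when all three are positive.

no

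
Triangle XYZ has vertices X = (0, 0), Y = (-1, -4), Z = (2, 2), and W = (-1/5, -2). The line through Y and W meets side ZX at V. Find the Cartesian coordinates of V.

(1, 1)

Barycentric coordinates of W with respect to XYZ: (1/5, 3/5, 1/5).
On side ZX the Y-coordinate is zero; dropping W's Y-weight 3/5 and renormalizing the remaining 1/5 : 1/5 gives weights 1/2, 1/2 on Z, X.
V = (1/2)·(2, 2) + (1/2)·(0, 0) = (1, 1).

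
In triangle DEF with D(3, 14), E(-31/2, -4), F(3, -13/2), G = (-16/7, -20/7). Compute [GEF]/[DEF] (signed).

1/7

[DEF] = ½·(3·(-4−(-13/2)) + (-31/2)·(-13/2−14) + 3·(14−(-4))) = ½·(15/2 + 1271/4 + 54) = 1517/8.
[GEF] = ½·((-16/7)·(-4−(-13/2)) + (-31/2)·(-13/2−(-20/7)) + 3·(-20/7−(-4))) = ½·(-40/7 + 1581/28 + 24/7) = 1517/56, so the ratio is (1517/56)/(1517/8) = 1/7.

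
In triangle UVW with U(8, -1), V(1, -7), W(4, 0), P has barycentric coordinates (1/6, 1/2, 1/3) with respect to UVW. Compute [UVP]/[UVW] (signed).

1/3

The signed ratio [UVP]/[UVW] equals the barycentric coordinate of P at vertex W, which is 1/3.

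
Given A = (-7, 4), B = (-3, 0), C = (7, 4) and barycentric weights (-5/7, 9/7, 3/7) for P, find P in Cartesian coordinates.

P = (-5/7)·A + (9/7)·B + (3/7)·C.
x-coordinate: (-5/7)·(-7) + (9/7)·(-3) + (3/7)·7 = 29/7.
y-coordinate: (-5/7)·4 + (9/7)·0 + (3/7)·4 = -8/7.

(29/7, -8/7)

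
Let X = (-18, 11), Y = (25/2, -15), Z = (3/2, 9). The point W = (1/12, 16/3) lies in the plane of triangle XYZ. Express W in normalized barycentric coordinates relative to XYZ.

(1/6, 1/6, 2/3)

Signed area of the reference triangle: [XYZ] = ½·((-18)·(-15−9) + (25/2)·(9−11) + (3/2)·(11−(-15))) = ½·(432 − 25 + 39) = 223.
[WYZ] = ½·((1/12)·(-15−9) + (25/2)·(9−(16/3)) + (3/2)·(16/3−(-15))) = ½·(-2 + 275/6 + 61/2) = 223/6, so the X-coordinate is (223/6)/223 = 1/6.
[XWZ] = ½·((-18)·(16/3−9) + (1/12)·(9−11) + (3/2)·(11−(16/3))) = ½·(66 − 1/6 + 17/2) = 223/6, so the Y-coordinate is 1/6.
[XYW] = ½·((-18)·(-15−(16/3)) + (25/2)·(16/3−11) + (1/12)·(11−(-15))) = ½·(366 − 425/6 + 13/6) = 446/3, so the Z-coordinate is 2/3.
Check: 1/6 + 1/6 + 2/3 = 1.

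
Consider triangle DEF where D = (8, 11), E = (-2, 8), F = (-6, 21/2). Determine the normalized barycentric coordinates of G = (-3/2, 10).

(1/4, 1/4, 1/2)

Signed area of the reference triangle: [DEF] = ½·(8·(8−(21/2)) + (-2)·(21/2−11) + (-6)·(11−8)) = ½·(-20 + 1 − 18) = -37/2.
[GEF] = ½·((-3/2)·(8−(21/2)) + (-2)·(21/2−10) + (-6)·(10−8)) = ½·(15/4 − 1 − 12) = -37/8, so the D-coordinate is (-37/8)/(-37/2) = 1/4.
[DGF] = ½·(8·(10−(21/2)) + (-3/2)·(21/2−11) + (-6)·(11−10)) = ½·(-4 + 3/4 − 6) = -37/8, so the E-coordinate is 1/4.
[DEG] = ½·(8·(8−10) + (-2)·(10−11) + (-3/2)·(11−8)) = ½·(-16 + 2 − 9/2) = -37/4, so the F-coordinate is 1/2.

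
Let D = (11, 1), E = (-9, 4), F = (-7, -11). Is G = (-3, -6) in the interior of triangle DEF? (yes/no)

Barycentric coordinates of G: (5/21, 1/7, 13/21).
The three coordinates are positive, positive, positive; a point is interior exactly when all three are positive.

yes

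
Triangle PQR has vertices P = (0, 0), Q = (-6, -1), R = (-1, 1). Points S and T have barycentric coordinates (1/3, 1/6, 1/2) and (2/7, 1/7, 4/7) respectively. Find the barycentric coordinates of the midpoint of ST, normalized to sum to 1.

Since both coordinate triples sum to 1, the midpoint's barycentrics are the componentwise average.
(1/3+2/7)/2 = 13/42; similarly 13/84 and 15/28.

(13/42, 13/84, 15/28)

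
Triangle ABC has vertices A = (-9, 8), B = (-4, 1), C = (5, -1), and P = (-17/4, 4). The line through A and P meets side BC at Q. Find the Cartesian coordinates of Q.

Barycentric coordinates of P with respect to ABC: (1/2, 1/4, 1/4).
On side BC the A-coordinate is zero; dropping P's A-weight 1/2 and renormalizing the remaining 1/4 : 1/4 gives weights 1/2, 1/2 on B, C.
Q = (1/2)·(-4, 1) + (1/2)·(5, -1) = (1/2, 0).

(1/2, 0)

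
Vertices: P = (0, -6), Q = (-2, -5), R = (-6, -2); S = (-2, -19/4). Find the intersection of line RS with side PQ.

Barycentric coordinates of S with respect to PQR: (1/2, 1/4, 1/4).
On side PQ the R-coordinate is zero; dropping S's R-weight 1/4 and renormalizing the remaining 1/2 : 1/4 gives weights 2/3, 1/3 on P, Q.
T = (2/3)·(0, -6) + (1/3)·(-2, -5) = (-2/3, -17/3).

(-2/3, -17/3)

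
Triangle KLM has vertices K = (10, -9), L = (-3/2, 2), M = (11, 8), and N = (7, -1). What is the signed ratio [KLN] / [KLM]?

2/7

[KLM] = ½·(10·(2−8) + (-3/2)·(8−(-9)) + 11·(-9−2)) = ½·(-60 − 51/2 − 121) = -413/4.
[KLN] = ½·(10·(2−(-1)) + (-3/2)·(-1−(-9)) + 7·(-9−2)) = ½·(30 − 12 − 77) = -59/2, so the ratio is (-59/2)/(-413/4) = 2/7.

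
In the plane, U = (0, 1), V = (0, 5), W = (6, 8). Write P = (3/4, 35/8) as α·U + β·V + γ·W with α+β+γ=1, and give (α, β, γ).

Signed area of the reference triangle: [UVW] = ½·(0·(5−8) + 0·(8−1) + 6·(1−5)) = ½·(0 + 0 − 24) = -12.
[PVW] = ½·((3/4)·(5−8) + 0·(8−(35/8)) + 6·(35/8−5)) = ½·(-9/4 + 0 − 15/4) = -3, so the U-coordinate is (-3)/(-12) = 1/4.
[UPW] = ½·(0·(35/8−8) + (3/4)·(8−1) + 6·(1−(35/8))) = ½·(0 + 21/4 − 81/4) = -15/2, so the V-coordinate is 5/8.
[UVP] = ½·(0·(5−(35/8)) + 0·(35/8−1) + (3/4)·(1−5)) = ½·(0 + 0 − 3) = -3/2, so the W-coordinate is 1/8.
Check: 1/4 + 5/8 + 1/8 = 1.

(1/4, 5/8, 1/8)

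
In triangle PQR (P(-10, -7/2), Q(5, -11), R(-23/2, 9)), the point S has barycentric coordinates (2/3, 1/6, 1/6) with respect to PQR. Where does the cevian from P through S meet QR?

(-13/4, -1)

Line PS meets QR where the P-coordinate vanishes; zeroing S's P-weight and renormalizing leaves Q, R-weights 1/6 : 1/6 → (1/2, 1/2).
So T = (1/2)·Q + (1/2)·R = (-13/4, -1).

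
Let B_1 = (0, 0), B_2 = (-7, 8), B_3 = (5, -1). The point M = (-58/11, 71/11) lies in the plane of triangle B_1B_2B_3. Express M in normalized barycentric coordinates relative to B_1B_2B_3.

Signed area of the reference triangle: [B_1B_2B_3] = ½·(0·(8−(-1)) + (-7)·(-1−0) + 5·(0−8)) = ½·(0 + 7 − 40) = -33/2.
[MB_2B_3] = ½·((-58/11)·(8−(-1)) + (-7)·(-1−(71/11)) + 5·(71/11−8)) = ½·(-522/11 + 574/11 − 85/11) = -3/2, so the B_1-coordinate is (-3/2)/(-33/2) = 1/11.
[B_1MB_3] = ½·(0·(71/11−(-1)) + (-58/11)·(-1−0) + 5·(0−(71/11))) = ½·(0 + 58/11 − 355/11) = -27/2, so the B_2-coordinate is 9/11.
[B_1B_2M] = ½·(0·(8−(71/11)) + (-7)·(71/11−0) + (-58/11)·(0−8)) = ½·(0 − 497/11 + 464/11) = -3/2, so the B_3-coordinate is 1/11.
Check: 1/11 + 9/11 + 1/11 = 1.

(1/11, 9/11, 1/11)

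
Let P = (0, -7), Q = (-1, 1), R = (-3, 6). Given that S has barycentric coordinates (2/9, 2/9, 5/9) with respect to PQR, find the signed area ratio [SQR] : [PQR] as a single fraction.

The signed ratio [SQR]/[PQR] equals the barycentric coordinate of S at vertex P, which is 2/9.

2/9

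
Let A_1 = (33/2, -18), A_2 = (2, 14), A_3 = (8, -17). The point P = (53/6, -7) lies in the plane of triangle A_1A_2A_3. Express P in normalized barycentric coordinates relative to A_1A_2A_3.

Signed area of the reference triangle: [A_1A_2A_3] = ½·((33/2)·(14−(-17)) + 2·(-17−(-18)) + 8·(-18−14)) = ½·(1023/2 + 2 − 256) = 515/4.
[PA_2A_3] = ½·((53/6)·(14−(-17)) + 2·(-17−(-7)) + 8·(-7−14)) = ½·(1643/6 − 20 − 168) = 515/12, so the A_1-coordinate is (515/12)/(515/4) = 1/3.
[A_1PA_3] = ½·((33/2)·(-7−(-17)) + (53/6)·(-17−(-18)) + 8·(-18−(-7))) = ½·(165 + 53/6 − 88) = 515/12, so the A_2-coordinate is 1/3.
[A_1A_2P] = ½·((33/2)·(14−(-7)) + 2·(-7−(-18)) + (53/6)·(-18−14)) = ½·(693/2 + 22 − 848/3) = 515/12, so the A_3-coordinate is 1/3.
Check: 1/3 + 1/3 + 1/3 = 1.

(1/3, 1/3, 1/3)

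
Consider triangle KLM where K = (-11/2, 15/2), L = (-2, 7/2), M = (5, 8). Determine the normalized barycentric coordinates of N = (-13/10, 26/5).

Signed area of the reference triangle: [KLM] = ½·((-11/2)·(7/2−8) + (-2)·(8−(15/2)) + 5·(15/2−(7/2))) = ½·(99/4 − 1 + 20) = 175/8.
[NLM] = ½·((-13/10)·(7/2−8) + (-2)·(8−(26/5)) + 5·(26/5−(7/2))) = ½·(117/20 − 28/5 + 17/2) = 35/8, so the K-coordinate is (35/8)/(175/8) = 1/5.
[KNM] = ½·((-11/2)·(26/5−8) + (-13/10)·(8−(15/2)) + 5·(15/2−(26/5))) = ½·(77/5 − 13/20 + 23/2) = 105/8, so the L-coordinate is 3/5.
[KLN] = ½·((-11/2)·(7/2−(26/5)) + (-2)·(26/5−(15/2)) + (-13/10)·(15/2−(7/2))) = ½·(187/20 + 23/5 − 26/5) = 35/8, so the M-coordinate is 1/5.
Check: 1/5 + 3/5 + 1/5 = 1.

(1/5, 3/5, 1/5)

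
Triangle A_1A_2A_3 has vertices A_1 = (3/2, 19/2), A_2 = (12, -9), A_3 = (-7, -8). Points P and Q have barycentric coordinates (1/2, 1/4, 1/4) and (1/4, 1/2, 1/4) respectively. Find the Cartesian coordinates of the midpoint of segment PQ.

Barycentric coordinates of the midpoint are the average: (3/8, 3/8, 1/4).
Converting: (3/8)·A_1 + (3/8)·A_2 + (1/4)·A_3 = (53/16, -29/16).

(53/16, -29/16)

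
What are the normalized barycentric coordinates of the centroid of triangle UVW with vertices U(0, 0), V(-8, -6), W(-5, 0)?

(1/3, 1/3, 1/3)

The centroid is the average of the vertices, so each weight is 1/3.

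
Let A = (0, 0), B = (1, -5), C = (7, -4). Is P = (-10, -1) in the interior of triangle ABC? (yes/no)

Barycentric coordinates of P: (35/31, 47/31, -51/31).
The three coordinates are positive, positive, negative; a point is interior exactly when all three are positive.

no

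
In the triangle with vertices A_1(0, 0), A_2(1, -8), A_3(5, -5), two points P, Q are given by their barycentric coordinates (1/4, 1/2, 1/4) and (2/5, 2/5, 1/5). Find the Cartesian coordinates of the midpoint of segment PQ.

Barycentric coordinates of the midpoint are the average: (13/40, 9/20, 9/40).
Converting: (13/40)·A_1 + (9/20)·A_2 + (9/40)·A_3 = (63/40, -189/40).

(63/40, -189/40)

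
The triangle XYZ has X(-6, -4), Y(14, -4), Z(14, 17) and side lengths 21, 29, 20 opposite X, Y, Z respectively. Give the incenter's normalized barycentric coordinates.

The incenter has barycentric coordinates proportional to the opposite side lengths: (21 : 29 : 20).
Normalizing by 21+29+20 = 70 gives (3/10, 29/70, 2/7).

(3/10, 29/70, 2/7)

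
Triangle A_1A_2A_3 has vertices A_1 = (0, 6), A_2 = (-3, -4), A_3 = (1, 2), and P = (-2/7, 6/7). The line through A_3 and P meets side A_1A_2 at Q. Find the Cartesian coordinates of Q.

(-2, -2/3)

Barycentric coordinates of P with respect to A_1A_2A_3: (1/7, 2/7, 4/7).
On side A_1A_2 the A_3-coordinate is zero; dropping P's A_3-weight 4/7 and renormalizing the remaining 1/7 : 2/7 gives weights 1/3, 2/3 on A_1, A_2.
Q = (1/3)·(0, 6) + (2/3)·(-3, -4) = (-2, -2/3).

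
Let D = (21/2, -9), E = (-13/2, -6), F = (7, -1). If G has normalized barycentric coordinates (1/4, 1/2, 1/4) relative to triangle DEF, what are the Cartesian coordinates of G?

(9/8, -11/2)

G = (1/4)·D + (1/2)·E + (1/4)·F.
x-coordinate: (1/4)·(21/2) + (1/2)·(-13/2) + (1/4)·7 = 9/8.
y-coordinate: (1/4)·(-9) + (1/2)·(-6) + (1/4)·(-1) = -11/2.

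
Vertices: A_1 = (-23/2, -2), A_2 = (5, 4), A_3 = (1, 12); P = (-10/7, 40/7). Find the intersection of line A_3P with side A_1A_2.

Barycentric coordinates of P with respect to A_1A_2A_3: (2/7, 2/7, 3/7).
On side A_1A_2 the A_3-coordinate is zero; dropping P's A_3-weight 3/7 and renormalizing the remaining 2/7 : 2/7 gives weights 1/2, 1/2 on A_1, A_2.
Q = (1/2)·(-23/2, -2) + (1/2)·(5, 4) = (-13/4, 1).

(-13/4, 1)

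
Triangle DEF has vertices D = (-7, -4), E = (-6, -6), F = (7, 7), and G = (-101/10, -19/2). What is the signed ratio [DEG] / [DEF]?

[DEF] = ½·((-7)·(-6−7) + (-6)·(7−(-4)) + 7·(-4−(-6))) = ½·(91 − 66 + 14) = 39/2.
[DEG] = ½·((-7)·(-6−(-19/2)) + (-6)·(-19/2−(-4)) + (-101/10)·(-4−(-6))) = ½·(-49/2 + 33 − 101/5) = -117/20, so the ratio is (-117/20)/(39/2) = -3/10.

-3/10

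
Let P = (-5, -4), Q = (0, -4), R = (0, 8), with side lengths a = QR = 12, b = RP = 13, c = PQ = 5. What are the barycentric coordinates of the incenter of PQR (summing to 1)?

(2/5, 13/30, 1/6)

The incenter has barycentric coordinates proportional to the opposite side lengths: (12 : 13 : 5).
Normalizing by 12+13+5 = 30 gives (2/5, 13/30, 1/6).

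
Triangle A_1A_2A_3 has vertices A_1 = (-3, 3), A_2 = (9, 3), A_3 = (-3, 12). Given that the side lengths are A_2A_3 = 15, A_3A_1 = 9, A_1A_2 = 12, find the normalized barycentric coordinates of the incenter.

The incenter has barycentric coordinates proportional to the opposite side lengths: (15 : 9 : 12).
Normalizing by 15+9+12 = 36 gives (5/12, 1/4, 1/3).

(5/12, 1/4, 1/3)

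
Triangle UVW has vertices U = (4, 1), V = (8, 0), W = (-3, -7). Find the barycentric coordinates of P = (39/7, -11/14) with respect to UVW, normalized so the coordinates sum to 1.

Signed area of the reference triangle: [UVW] = ½·(4·(0−(-7)) + 8·(-7−1) + (-3)·(1−0)) = ½·(28 − 64 − 3) = -39/2.
[PVW] = ½·((39/7)·(0−(-7)) + 8·(-7−(-11/14)) + (-3)·(-11/14−0)) = ½·(39 − 348/7 + 33/14) = -117/28, so the U-coordinate is (-117/28)/(-39/2) = 3/14.
[UPW] = ½·(4·(-11/14−(-7)) + (39/7)·(-7−1) + (-3)·(1−(-11/14))) = ½·(174/7 − 312/7 − 75/14) = -351/28, so the V-coordinate is 9/14.
[UVP] = ½·(4·(0−(-11/14)) + 8·(-11/14−1) + (39/7)·(1−0)) = ½·(22/7 − 100/7 + 39/7) = -39/14, so the W-coordinate is 1/7.

(3/14, 9/14, 1/7)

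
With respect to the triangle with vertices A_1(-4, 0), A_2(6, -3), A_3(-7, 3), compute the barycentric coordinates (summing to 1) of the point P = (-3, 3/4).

(1/4, 1/4, 1/2)

Signed area of the reference triangle: [A_1A_2A_3] = ½·((-4)·(-3−3) + 6·(3−0) + (-7)·(0−(-3))) = ½·(24 + 18 − 21) = 21/2.
[PA_2A_3] = ½·((-3)·(-3−3) + 6·(3−(3/4)) + (-7)·(3/4−(-3))) = ½·(18 + 27/2 − 105/4) = 21/8, so the A_1-coordinate is (21/8)/(21/2) = 1/4.
[A_1PA_3] = ½·((-4)·(3/4−3) + (-3)·(3−0) + (-7)·(0−(3/4))) = ½·(9 − 9 + 21/4) = 21/8, so the A_2-coordinate is 1/4.
[A_1A_2P] = ½·((-4)·(-3−(3/4)) + 6·(3/4−0) + (-3)·(0−(-3))) = ½·(15 + 9/2 − 9) = 21/4, so the A_3-coordinate is 1/2.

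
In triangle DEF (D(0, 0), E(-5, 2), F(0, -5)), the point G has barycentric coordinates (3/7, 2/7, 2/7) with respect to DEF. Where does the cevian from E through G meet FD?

Line EG meets FD where the E-coordinate vanishes; zeroing G's E-weight and renormalizing leaves F, D-weights 2/7 : 3/7 → (2/5, 3/5).
So H = (2/5)·F + (3/5)·D = (0, -2).

(0, -2)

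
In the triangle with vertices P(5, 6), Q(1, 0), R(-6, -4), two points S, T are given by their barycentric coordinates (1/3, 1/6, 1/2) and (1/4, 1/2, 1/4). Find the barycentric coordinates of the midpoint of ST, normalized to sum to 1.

(7/24, 1/3, 3/8)

Since both coordinate triples sum to 1, the midpoint's barycentrics are the componentwise average.
(1/3+1/4)/2 = 7/24; similarly 1/3 and 3/8.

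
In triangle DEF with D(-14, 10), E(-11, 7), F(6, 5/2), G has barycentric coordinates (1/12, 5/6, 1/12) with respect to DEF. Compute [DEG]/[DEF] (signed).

The signed ratio [DEG]/[DEF] equals the barycentric coordinate of G at vertex F, which is 1/12.

1/12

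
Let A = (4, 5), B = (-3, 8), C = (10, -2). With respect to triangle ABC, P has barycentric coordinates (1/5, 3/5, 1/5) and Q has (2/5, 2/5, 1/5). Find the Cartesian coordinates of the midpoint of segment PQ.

(17/10, 51/10)

Barycentric coordinates of the midpoint are the average: (3/10, 1/2, 1/5).
Converting: (3/10)·A + (1/2)·B + (1/5)·C = (17/10, 51/10).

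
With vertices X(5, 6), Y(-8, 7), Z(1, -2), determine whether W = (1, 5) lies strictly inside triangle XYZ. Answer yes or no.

Barycentric coordinates of W: (7/12, 7/27, 17/108).
The three coordinates are positive, positive, positive; a point is interior exactly when all three are positive.

yes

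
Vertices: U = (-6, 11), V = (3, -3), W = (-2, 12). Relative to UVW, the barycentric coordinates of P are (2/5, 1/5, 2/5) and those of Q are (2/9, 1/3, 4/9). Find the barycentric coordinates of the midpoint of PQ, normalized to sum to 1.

Since both coordinate triples sum to 1, the midpoint's barycentrics are the componentwise average.
(2/5+2/9)/2 = 14/45; similarly 4/15 and 19/45.

(14/45, 4/15, 19/45)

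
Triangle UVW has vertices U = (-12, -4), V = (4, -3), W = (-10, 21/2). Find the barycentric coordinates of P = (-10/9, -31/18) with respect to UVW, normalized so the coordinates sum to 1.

Signed area of the reference triangle: [UVW] = ½·((-12)·(-3−(21/2)) + 4·(21/2−(-4)) + (-10)·(-4−(-3))) = ½·(162 + 58 + 10) = 115.
[PVW] = ½·((-10/9)·(-3−(21/2)) + 4·(21/2−(-31/18)) + (-10)·(-31/18−(-3))) = ½·(15 + 440/9 − 115/9) = 230/9, so the U-coordinate is (230/9)/115 = 2/9.
[UPW] = ½·((-12)·(-31/18−(21/2)) + (-10/9)·(21/2−(-4)) + (-10)·(-4−(-31/18))) = ½·(440/3 − 145/9 + 205/9) = 230/3, so the V-coordinate is 2/3.
[UVP] = ½·((-12)·(-3−(-31/18)) + 4·(-31/18−(-4)) + (-10/9)·(-4−(-3))) = ½·(46/3 + 82/9 + 10/9) = 115/9, so the W-coordinate is 1/9.
Check: 2/9 + 2/3 + 1/9 = 1.

(2/9, 2/3, 1/9)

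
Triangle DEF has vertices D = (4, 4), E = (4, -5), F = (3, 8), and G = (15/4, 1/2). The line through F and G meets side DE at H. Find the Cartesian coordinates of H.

(4, -2)

Barycentric coordinates of G with respect to DEF: (1/4, 1/2, 1/4).
On side DE the F-coordinate is zero; dropping G's F-weight 1/4 and renormalizing the remaining 1/4 : 1/2 gives weights 1/3, 2/3 on D, E.
H = (1/3)·(4, 4) + (2/3)·(4, -5) = (4, -2).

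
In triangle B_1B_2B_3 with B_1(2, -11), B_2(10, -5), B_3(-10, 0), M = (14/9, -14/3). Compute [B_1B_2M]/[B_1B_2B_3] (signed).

[B_1B_2B_3] = ½·(2·(-5−0) + 10·(0−(-11)) + (-10)·(-11−(-5))) = ½·(-10 + 110 + 60) = 80.
[B_1B_2M] = ½·(2·(-5−(-14/3)) + 10·(-14/3−(-11)) + (14/9)·(-11−(-5))) = ½·(-2/3 + 190/3 − 28/3) = 80/3, so the ratio is (80/3)/80 = 1/3.

1/3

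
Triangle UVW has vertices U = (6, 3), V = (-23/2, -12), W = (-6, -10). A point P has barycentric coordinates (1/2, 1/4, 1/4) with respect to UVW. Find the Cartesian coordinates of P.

P = (1/2)·U + (1/4)·V + (1/4)·W.
x-coordinate: (1/2)·6 + (1/4)·(-23/2) + (1/4)·(-6) = -11/8.
y-coordinate: (1/2)·3 + (1/4)·(-12) + (1/4)·(-10) = -4.

(-11/8, -4)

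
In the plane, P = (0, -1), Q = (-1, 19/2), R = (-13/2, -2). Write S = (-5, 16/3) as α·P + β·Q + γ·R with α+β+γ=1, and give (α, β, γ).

(-1/3, 2/3, 2/3)

Signed area of the reference triangle: [PQR] = ½·(0·(19/2−(-2)) + (-1)·(-2−(-1)) + (-13/2)·(-1−(19/2))) = ½·(0 + 1 + 273/4) = 277/8.
[SQR] = ½·((-5)·(19/2−(-2)) + (-1)·(-2−(16/3)) + (-13/2)·(16/3−(19/2))) = ½·(-115/2 + 22/3 + 325/12) = -277/24, so the P-coordinate is (-277/24)/(277/8) = -1/3.
[PSR] = ½·(0·(16/3−(-2)) + (-5)·(-2−(-1)) + (-13/2)·(-1−(16/3))) = ½·(0 + 5 + 247/6) = 277/12, so the Q-coordinate is 2/3.
[PQS] = ½·(0·(19/2−(16/3)) + (-1)·(16/3−(-1)) + (-5)·(-1−(19/2))) = ½·(0 − 19/3 + 105/2) = 277/12, so the R-coordinate is 2/3.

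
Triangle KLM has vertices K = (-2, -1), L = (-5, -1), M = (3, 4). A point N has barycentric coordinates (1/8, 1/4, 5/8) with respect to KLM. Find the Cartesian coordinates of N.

(3/8, 17/8)

N = (1/8)·K + (1/4)·L + (5/8)·M.
x-coordinate: (1/8)·(-2) + (1/4)·(-5) + (5/8)·3 = 3/8.
y-coordinate: (1/8)·(-1) + (1/4)·(-1) + (5/8)·4 = 17/8.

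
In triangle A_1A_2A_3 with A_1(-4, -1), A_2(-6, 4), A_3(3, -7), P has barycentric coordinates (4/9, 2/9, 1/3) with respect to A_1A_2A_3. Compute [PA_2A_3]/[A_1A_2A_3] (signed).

The signed ratio [PA_2A_3]/[A_1A_2A_3] equals the barycentric coordinate of P at vertex A_1, which is 4/9.

4/9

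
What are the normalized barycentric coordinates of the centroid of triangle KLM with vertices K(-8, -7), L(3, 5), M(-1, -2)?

(1/3, 1/3, 1/3)

The centroid is the average of the vertices, so each weight is 1/3.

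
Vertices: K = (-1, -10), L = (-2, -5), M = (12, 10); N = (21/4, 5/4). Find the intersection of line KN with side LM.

Barycentric coordinates of N with respect to KLM: (1/4, 1/4, 1/2).
On side LM the K-coordinate is zero; dropping N's K-weight 1/4 and renormalizing the remaining 1/4 : 1/2 gives weights 1/3, 2/3 on L, M.
J = (1/3)·(-2, -5) + (2/3)·(12, 10) = (22/3, 5).

(22/3, 5)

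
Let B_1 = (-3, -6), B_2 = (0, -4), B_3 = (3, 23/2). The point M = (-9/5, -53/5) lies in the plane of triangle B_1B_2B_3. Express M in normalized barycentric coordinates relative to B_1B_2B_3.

(1/5, 6/5, -2/5)

Signed area of the reference triangle: [B_1B_2B_3] = ½·((-3)·(-4−(23/2)) + 0·(23/2−(-6)) + 3·(-6−(-4))) = ½·(93/2 + 0 − 6) = 81/4.
[MB_2B_3] = ½·((-9/5)·(-4−(23/2)) + 0·(23/2−(-53/5)) + 3·(-53/5−(-4))) = ½·(279/10 + 0 − 99/5) = 81/20, so the B_1-coordinate is (81/20)/(81/4) = 1/5.
[B_1MB_3] = ½·((-3)·(-53/5−(23/2)) + (-9/5)·(23/2−(-6)) + 3·(-6−(-53/5))) = ½·(663/10 − 63/2 + 69/5) = 243/10, so the B_2-coordinate is 6/5.
[B_1B_2M] = ½·((-3)·(-4−(-53/5)) + 0·(-53/5−(-6)) + (-9/5)·(-6−(-4))) = ½·(-99/5 + 0 + 18/5) = -81/10, so the B_3-coordinate is -2/5.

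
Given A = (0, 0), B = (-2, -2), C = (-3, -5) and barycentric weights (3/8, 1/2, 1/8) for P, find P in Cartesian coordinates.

P = (3/8)·A + (1/2)·B + (1/8)·C.
x-coordinate: (3/8)·0 + (1/2)·(-2) + (1/8)·(-3) = -11/8.
y-coordinate: (3/8)·0 + (1/2)·(-2) + (1/8)·(-5) = -13/8.

(-11/8, -13/8)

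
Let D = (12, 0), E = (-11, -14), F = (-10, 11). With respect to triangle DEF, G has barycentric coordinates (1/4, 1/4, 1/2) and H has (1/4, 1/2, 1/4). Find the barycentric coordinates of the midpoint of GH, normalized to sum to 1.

Since both coordinate triples sum to 1, the midpoint's barycentrics are the componentwise average.
(1/4+1/4)/2 = 1/4; similarly 3/8 and 3/8.

(1/4, 3/8, 3/8)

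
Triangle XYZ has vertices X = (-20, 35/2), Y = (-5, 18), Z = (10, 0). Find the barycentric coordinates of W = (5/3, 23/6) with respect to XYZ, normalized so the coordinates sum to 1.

Signed area of the reference triangle: [XYZ] = ½·((-20)·(18−0) + (-5)·(0−(35/2)) + 10·(35/2−18)) = ½·(-360 + 175/2 − 5) = -555/4.
[WYZ] = ½·((5/3)·(18−0) + (-5)·(0−(23/6)) + 10·(23/6−18)) = ½·(30 + 115/6 − 425/3) = -185/4, so the X-coordinate is (-185/4)/(-555/4) = 1/3.
[XWZ] = ½·((-20)·(23/6−0) + (5/3)·(0−(35/2)) + 10·(35/2−(23/6))) = ½·(-230/3 − 175/6 + 410/3) = 185/12, so the Y-coordinate is -1/9.
[XYW] = ½·((-20)·(18−(23/6)) + (-5)·(23/6−(35/2)) + (5/3)·(35/2−18)) = ½·(-850/3 + 205/3 − 5/6) = -1295/12, so the Z-coordinate is 7/9.

(1/3, -1/9, 7/9)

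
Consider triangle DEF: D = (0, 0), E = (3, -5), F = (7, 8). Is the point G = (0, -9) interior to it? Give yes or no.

Barycentric coordinates of G: (23/59, 63/59, -27/59).
The three coordinates are positive, positive, negative; a point is interior exactly when all three are positive.

no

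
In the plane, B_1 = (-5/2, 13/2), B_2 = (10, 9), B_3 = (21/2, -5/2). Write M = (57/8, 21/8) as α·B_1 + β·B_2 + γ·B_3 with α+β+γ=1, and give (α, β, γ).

Signed area of the reference triangle: [B_1B_2B_3] = ½·((-5/2)·(9−(-5/2)) + 10·(-5/2−(13/2)) + (21/2)·(13/2−9)) = ½·(-115/4 − 90 − 105/4) = -145/2.
[MB_2B_3] = ½·((57/8)·(9−(-5/2)) + 10·(-5/2−(21/8)) + (21/2)·(21/8−9)) = ½·(1311/16 − 205/4 − 1071/16) = -145/8, so the B_1-coordinate is (-145/8)/(-145/2) = 1/4.
[B_1MB_3] = ½·((-5/2)·(21/8−(-5/2)) + (57/8)·(-5/2−(13/2)) + (21/2)·(13/2−(21/8))) = ½·(-205/16 − 513/8 + 651/16) = -145/8, so the B_2-coordinate is 1/4.
[B_1B_2M] = ½·((-5/2)·(9−(21/8)) + 10·(21/8−(13/2)) + (57/8)·(13/2−9)) = ½·(-255/16 − 155/4 − 285/16) = -145/4, so the B_3-coordinate is 1/2.

(1/4, 1/4, 1/2)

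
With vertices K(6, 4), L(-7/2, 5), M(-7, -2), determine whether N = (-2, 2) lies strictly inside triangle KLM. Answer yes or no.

Barycentric coordinates of N: (3/10, 11/35, 27/70).
The three coordinates are positive, positive, positive; a point is interior exactly when all three are positive.

yes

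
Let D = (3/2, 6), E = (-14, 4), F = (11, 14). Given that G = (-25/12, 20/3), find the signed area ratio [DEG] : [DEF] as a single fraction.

[DEF] = ½·((3/2)·(4−14) + (-14)·(14−6) + 11·(6−4)) = ½·(-15 − 112 + 22) = -105/2.
[DEG] = ½·((3/2)·(4−(20/3)) + (-14)·(20/3−6) + (-25/12)·(6−4)) = ½·(-4 − 28/3 − 25/6) = -35/4, so the ratio is (-35/4)/(-105/2) = 1/6.

1/6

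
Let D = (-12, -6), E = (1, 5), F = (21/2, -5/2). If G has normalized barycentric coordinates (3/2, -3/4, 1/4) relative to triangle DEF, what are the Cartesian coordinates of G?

(-129/8, -107/8)

G = (3/2)·D + (-3/4)·E + (1/4)·F.
x-coordinate: (3/2)·(-12) + (-3/4)·1 + (1/4)·(21/2) = -129/8.
y-coordinate: (3/2)·(-6) + (-3/4)·5 + (1/4)·(-5/2) = -107/8.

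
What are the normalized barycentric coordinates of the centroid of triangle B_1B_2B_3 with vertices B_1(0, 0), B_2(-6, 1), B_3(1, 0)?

The centroid is the average of the vertices, so each weight is 1/3.

(1/3, 1/3, 1/3)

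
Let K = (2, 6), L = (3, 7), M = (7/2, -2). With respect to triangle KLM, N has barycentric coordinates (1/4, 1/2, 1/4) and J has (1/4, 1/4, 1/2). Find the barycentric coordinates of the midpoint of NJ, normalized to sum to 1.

Since both coordinate triples sum to 1, the midpoint's barycentrics are the componentwise average.
(1/4+1/4)/2 = 1/4; similarly 3/8 and 3/8.

(1/4, 3/8, 3/8)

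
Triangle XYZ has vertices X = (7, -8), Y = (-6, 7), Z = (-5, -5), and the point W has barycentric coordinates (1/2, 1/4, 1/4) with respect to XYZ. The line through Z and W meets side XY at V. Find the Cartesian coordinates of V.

(8/3, -3)

Line ZW meets XY where the Z-coordinate vanishes; zeroing W's Z-weight and renormalizing leaves X, Y-weights 1/2 : 1/4 → (2/3, 1/3).
So V = (2/3)·X + (1/3)·Y = (8/3, -3).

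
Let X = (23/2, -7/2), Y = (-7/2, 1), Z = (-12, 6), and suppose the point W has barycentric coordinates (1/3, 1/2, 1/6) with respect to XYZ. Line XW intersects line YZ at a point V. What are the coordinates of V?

Line XW meets YZ where the X-coordinate vanishes; zeroing W's X-weight and renormalizing leaves Y, Z-weights 1/2 : 1/6 → (3/4, 1/4).
So V = (3/4)·Y + (1/4)·Z = (-45/8, 9/4).

(-45/8, 9/4)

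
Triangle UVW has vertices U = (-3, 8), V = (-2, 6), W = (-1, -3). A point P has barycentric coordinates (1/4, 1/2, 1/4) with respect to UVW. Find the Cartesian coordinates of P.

P = (1/4)·U + (1/2)·V + (1/4)·W.
x-coordinate: (1/4)·(-3) + (1/2)·(-2) + (1/4)·(-1) = -2.
y-coordinate: (1/4)·8 + (1/2)·6 + (1/4)·(-3) = 17/4.

(-2, 17/4)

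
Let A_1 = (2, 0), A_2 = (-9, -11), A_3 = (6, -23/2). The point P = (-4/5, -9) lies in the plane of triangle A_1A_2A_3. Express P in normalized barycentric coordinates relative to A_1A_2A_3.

(1/5, 2/5, 2/5)

Signed area of the reference triangle: [A_1A_2A_3] = ½·(2·(-11−(-23/2)) + (-9)·(-23/2−0) + 6·(0−(-11))) = ½·(1 + 207/2 + 66) = 341/4.
[PA_2A_3] = ½·((-4/5)·(-11−(-23/2)) + (-9)·(-23/2−(-9)) + 6·(-9−(-11))) = ½·(-2/5 + 45/2 + 12) = 341/20, so the A_1-coordinate is (341/20)/(341/4) = 1/5.
[A_1PA_3] = ½·(2·(-9−(-23/2)) + (-4/5)·(-23/2−0) + 6·(0−(-9))) = ½·(5 + 46/5 + 54) = 341/10, so the A_2-coordinate is 2/5.
[A_1A_2P] = ½·(2·(-11−(-9)) + (-9)·(-9−0) + (-4/5)·(0−(-11))) = ½·(-4 + 81 − 44/5) = 341/10, so the A_3-coordinate is 2/5.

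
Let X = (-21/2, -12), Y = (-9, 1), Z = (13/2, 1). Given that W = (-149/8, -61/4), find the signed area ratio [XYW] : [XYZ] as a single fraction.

-1/2

[XYZ] = ½·((-21/2)·(1−1) + (-9)·(1−(-12)) + (13/2)·(-12−1)) = ½·(0 − 117 − 169/2) = -403/4.
[XYW] = ½·((-21/2)·(1−(-61/4)) + (-9)·(-61/4−(-12)) + (-149/8)·(-12−1)) = ½·(-1365/8 + 117/4 + 1937/8) = 403/8, so the ratio is (403/8)/(-403/4) = -1/2.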